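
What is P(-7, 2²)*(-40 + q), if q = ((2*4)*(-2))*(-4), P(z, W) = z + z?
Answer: -336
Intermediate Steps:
P(z, W) = 2*z
q = 64 (q = (8*(-2))*(-4) = -16*(-4) = 64)
P(-7, 2²)*(-40 + q) = (2*(-7))*(-40 + 64) = -14*24 = -336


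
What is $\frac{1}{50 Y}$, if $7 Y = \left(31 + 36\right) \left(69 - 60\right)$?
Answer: $\frac{7}{30150} \approx 0.00023217$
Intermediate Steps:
$Y = \frac{603}{7}$ ($Y = \frac{\left(31 + 36\right) \left(69 - 60\right)}{7} = \frac{67 \cdot 9}{7} = \frac{1}{7} \cdot 603 = \frac{603}{7} \approx 86.143$)
$\frac{1}{50 Y} = \frac{1}{50 \cdot \frac{603}{7}} = \frac{1}{\frac{30150}{7}} = \frac{7}{30150}$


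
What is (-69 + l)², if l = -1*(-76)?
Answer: 49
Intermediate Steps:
l = 76
(-69 + l)² = (-69 + 76)² = 7² = 49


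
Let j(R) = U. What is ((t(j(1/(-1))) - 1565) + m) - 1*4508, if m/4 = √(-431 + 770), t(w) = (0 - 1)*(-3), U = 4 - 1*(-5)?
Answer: -6070 + 4*√339 ≈ -5996.4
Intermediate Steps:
U = 9 (U = 4 + 5 = 9)
j(R) = 9
t(w) = 3 (t(w) = -1*(-3) = 3)
m = 4*√339 (m = 4*√(-431 + 770) = 4*√339 ≈ 73.648)
((t(j(1/(-1))) - 1565) + m) - 1*4508 = ((3 - 1565) + 4*√339) - 1*4508 = (-1562 + 4*√339) - 4508 = -6070 + 4*√339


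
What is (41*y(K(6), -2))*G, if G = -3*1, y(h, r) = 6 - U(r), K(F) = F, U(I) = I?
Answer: -984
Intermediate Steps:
y(h, r) = 6 - r
G = -3
(41*y(K(6), -2))*G = (41*(6 - 1*(-2)))*(-3) = (41*(6 + 2))*(-3) = (41*8)*(-3) = 328*(-3) = -984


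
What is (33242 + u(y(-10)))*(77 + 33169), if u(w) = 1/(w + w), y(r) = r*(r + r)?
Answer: 221032723023/200 ≈ 1.1052e+9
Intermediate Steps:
y(r) = 2*r² (y(r) = r*(2*r) = 2*r²)
u(w) = 1/(2*w)
(33242 + u(y(-10)))*(77 + 33169) = (33242 + 1/(2*((2*(-10)²))))*(77 + 33169) = (33242 + 1/(2*((2*100))))*33246 = (33242 + (½)/200)*33246 = (33242 + (½)*(1/200))*33246 = (33242 + 1/400)*33246 = (13296801/400)*33246 = 221032723023/200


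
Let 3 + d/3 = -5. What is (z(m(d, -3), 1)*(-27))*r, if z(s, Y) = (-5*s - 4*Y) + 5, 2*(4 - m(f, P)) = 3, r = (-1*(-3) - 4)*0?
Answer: 0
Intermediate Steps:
d = -24 (d = -9 + 3*(-5) = -9 - 15 = -24)
r = 0 (r = (3 - 4)*0 = -1*0 = 0)
m(f, P) = 5/2 (m(f, P) = 4 - 1/2*3 = 4 - 3/2 = 5/2)
z(s, Y) = 5 - 5*s - 4*Y
(z(m(d, -3), 1)*(-27))*r = ((5 - 5*5/2 - 4*1)*(-27))*0 = ((5 - 25/2 - 4)*(-27))*0 = -23/2*(-27)*0 = (621/2)*0 = 0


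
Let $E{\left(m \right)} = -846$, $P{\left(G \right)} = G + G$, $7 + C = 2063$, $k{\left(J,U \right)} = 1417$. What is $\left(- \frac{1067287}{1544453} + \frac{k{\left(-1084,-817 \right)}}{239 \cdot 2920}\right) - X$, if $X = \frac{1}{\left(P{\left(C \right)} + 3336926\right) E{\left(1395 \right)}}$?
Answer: $- \frac{952410629700179323}{1382278767452212680} \approx -0.68901$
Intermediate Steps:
$C = 2056$ ($C = -7 + 2063 = 2056$)
$P{\left(G \right)} = 2 G$
$X = - \frac{1}{2826518148}$ ($X = \frac{1}{\left(2 \cdot 2056 + 3336926\right) \left(-846\right)} = \frac{1}{4112 + 3336926} \left(- \frac{1}{846}\right) = \frac{1}{3341038} \left(- \frac{1}{846}\right) = - \frac{1}{2826518148} \approx -3.5379 \cdot 10^{-10}$)
$\left(- \frac{1067287}{1544453} + \frac{k{\left(-1084,-817 \right)}}{239 \cdot 2920}\right) - X = \left(- \frac{1067287}{1544453} + \frac{1417}{239 \cdot 2920}\right) - - \frac{1}{2826518148} = \left(\left(-1067287\right) \frac{1}{1544453} + \frac{1417}{697880}\right) + \frac{1}{2826518148} = \left(- \frac{1937}{2803} + 1417 \cdot \frac{1}{697880}\right) + \frac{1}{2826518148} = \left(- \frac{1937}{2803} + \frac{1417}{697880}\right) + \frac{1}{2826518148} = - \frac{1347821709}{1956157640} + \frac{1}{2826518148} = - \frac{952410629700179323}{1382278767452212680}$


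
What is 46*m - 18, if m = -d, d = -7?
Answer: 304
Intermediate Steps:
m = 7 (m = -1*(-7) = 7)
46*m - 18 = 46*7 - 18 = 322 - 18 = 304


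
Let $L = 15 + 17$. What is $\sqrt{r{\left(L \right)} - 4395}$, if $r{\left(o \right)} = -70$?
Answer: $i \sqrt{4465} \approx 66.821 i$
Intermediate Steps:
$L = 32$
$\sqrt{r{\left(L \right)} - 4395} = \sqrt{-70 - 4395} = \sqrt{-4465} = i \sqrt{4465}$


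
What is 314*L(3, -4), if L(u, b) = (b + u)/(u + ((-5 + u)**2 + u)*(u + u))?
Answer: -314/45 ≈ -6.9778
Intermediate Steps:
L(u, b) = (b + u)/(u + 2*u*(u + (-5 + u)**2)) (L(u, b) = (b + u)/(u + (u + (-5 + u)**2)*(2*u)) = (b + u)/(u + 2*u*(u + (-5 + u)**2)))
314*L(3, -4) = 314*((-4 + 3)/(3*(51 - 18*3 + 2*3**2))) = 314*((1/3)*(-1)/(51 - 54 + 2*9)) = 314*((1/3)*(-1)/(51 - 54 + 18)) = 314*((1/3)*(-1)/15) = 314*((1/3)*(1/15)*(-1)) = 314*(-1/45) = -314/45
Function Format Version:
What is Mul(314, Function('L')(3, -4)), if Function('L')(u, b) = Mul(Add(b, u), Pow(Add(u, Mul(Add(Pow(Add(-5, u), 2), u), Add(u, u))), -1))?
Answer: Rational(-314, 45) ≈ -6.9778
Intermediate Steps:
Function('L')(u, b) = Mul(Pow(Add(u, Mul(2, u, Add(u, Pow(Add(-5, u), 2)))), -1), Add(b, u)) (Function('L')(u, b) = Mul(Add(b, u), Pow(Add(u, Mul(Add(u, Pow(Add(-5, u), 2)), Mul(2, u))), -1)) = Mul(Add(b, u), Pow(Add(u, Mul(2, u, Add(u, Pow(Add(-5, u), 2)))), -1)) = Mul(Pow(Add(u, Mul(2, u, Add(u, Pow(Add(-5, u), 2)))), -1), Add(b, u)))
Mul(314, Function('L')(3, -4)) = Mul(314, Mul(Pow(3, -1), Pow(Add(51, Mul(-18, 3), Mul(2, Pow(3, 2))), -1), Add(-4, 3))) = Mul(314, Mul(Rational(1, 3), Pow(Add(51, -54, Mul(2, 9)), -1), -1)) = Mul(314, Mul(Rational(1, 3), Pow(Add(51, -54, 18), -1), -1)) = Mul(314, Mul(Rational(1, 3), Pow(15, -1), -1)) = Mul(314, Mul(Rational(1, 3), Rational(1, 15), -1)) = Mul(314, Rational(-1, 45)) = Rational(-314, 45)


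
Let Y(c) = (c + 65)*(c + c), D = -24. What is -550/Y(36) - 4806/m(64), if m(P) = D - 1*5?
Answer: 17466641/105444 ≈ 165.65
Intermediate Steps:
m(P) = -29 (m(P) = -24 - 1*5 = -24 - 5 = -29)
Y(c) = 2*c*(65 + c) (Y(c) = (65 + c)*(2*c) = 2*c*(65 + c))
-550/Y(36) - 4806/m(64) = -550*1/(72*(65 + 36)) - 4806/(-29) = -550/(2*36*101) - 4806*(-1/29) = -550/7272 + 4806/29 = -550*1/7272 + 4806/29 = -275/3636 + 4806/29 = 17466641/105444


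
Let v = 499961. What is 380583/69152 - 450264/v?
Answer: 159140001135/34573303072 ≈ 4.6030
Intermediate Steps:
380583/69152 - 450264/v = 380583/69152 - 450264/499961 = 159140001135/34573303072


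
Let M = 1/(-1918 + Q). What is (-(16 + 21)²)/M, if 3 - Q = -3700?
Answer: -2443665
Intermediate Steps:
Q = 3703 (Q = 3 - 1*(-3700) = 3 + 3700 = 3703)
M = 1/1785 (M = 1/(-1918 + 3703) = 1/1785 ≈ 0.00056022)
(-(16 + 21)²)/M = (-(16 + 21)²)/(1/1785) = -1*37²*1785 = -1*1369*1785 = -1369*1785 = -2443665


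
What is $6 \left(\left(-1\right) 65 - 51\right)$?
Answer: $-696$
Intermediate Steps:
$6 \left(\left(-1\right) 65 - 51\right) = 6 \left(-65 - 51\right) = 6 \left(-116\right) = -696$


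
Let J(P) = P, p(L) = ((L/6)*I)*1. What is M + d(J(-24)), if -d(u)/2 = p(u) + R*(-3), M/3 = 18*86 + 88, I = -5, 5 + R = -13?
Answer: 4760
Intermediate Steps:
R = -18 (R = -5 - 13 = -18)
p(L) = -5*L/6 (p(L) = ((L/6)*(-5))*1 = -5*L/6*1 = -5*L/6)
M = 4908 (M = 3*(18*86 + 88) = 3*(1548 + 88) = 3*1636 = 4908)
d(u) = -108 + 5*u/3 (d(u) = -2*(-5*u/6 - 18*(-3)) = -2*(-5*u/6 + 54) = -2*(54 - 5*u/6) = -108 + 5*u/3)
M + d(J(-24)) = 4908 + (-108 + (5/3)*(-24)) = 4908 + (-108 - 40) = 4908 - 148 = 4760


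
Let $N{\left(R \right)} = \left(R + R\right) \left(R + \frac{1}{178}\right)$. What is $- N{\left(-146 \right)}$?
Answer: $- \frac{3794102}{89} \approx -42630.0$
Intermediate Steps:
$N{\left(R \right)} = 2 R \left(\frac{1}{178} + R\right)$ ($N{\left(R \right)} = 2 R \left(R + \frac{1}{178}\right) = 2 R \left(\frac{1}{178} + R\right)$)
$- N{\left(-146 \right)} = - \frac{\left(-146\right) \left(1 + 178 \left(-146\right)\right)}{89} = - \frac{\left(-146\right) \left(1 - 25988\right)}{89} = - \frac{\left(-146\right) \left(-25987\right)}{89} = \left(-1\right) \frac{3794102}{89} = - \frac{3794102}{89}$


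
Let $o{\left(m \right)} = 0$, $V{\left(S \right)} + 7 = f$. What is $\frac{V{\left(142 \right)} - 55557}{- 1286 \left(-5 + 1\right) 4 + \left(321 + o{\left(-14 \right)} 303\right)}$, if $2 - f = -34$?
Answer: $- \frac{55528}{20897} \approx -2.6572$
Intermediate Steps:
$f = 36$ ($f = 2 - -34 = 2 + 34 = 36$)
$V{\left(S \right)} = 29$ ($V{\left(S \right)} = -7 + 36 = 29$)
$\frac{V{\left(142 \right)} - 55557}{- 1286 \left(-5 + 1\right) 4 + \left(321 + o{\left(-14 \right)} 303\right)} = \frac{29 - 55557}{- 1286 \left(-5 + 1\right) 4 + \left(321 + 0 \cdot 303\right)} = - \frac{55528}{- 1286 \left(\left(-4\right) 4\right) + \left(321 + 0\right)} = - \frac{55528}{\left(-1286\right) \left(-16\right) + 321} = - \frac{55528}{20576 + 321} = - \frac{55528}{20897}$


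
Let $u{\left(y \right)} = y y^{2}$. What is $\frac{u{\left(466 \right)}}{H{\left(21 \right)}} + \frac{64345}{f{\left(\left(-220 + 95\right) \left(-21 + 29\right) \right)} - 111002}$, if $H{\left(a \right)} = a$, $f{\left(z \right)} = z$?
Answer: $\frac{3778002330049}{784014} \approx 4.8188 \cdot 10^{6}$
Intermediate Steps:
$u{\left(y \right)} = y^{3}$
$\frac{u{\left(466 \right)}}{H{\left(21 \right)}} + \frac{64345}{f{\left(\left(-220 + 95\right) \left(-21 + 29\right) \right)} - 111002} = \frac{466^{3}}{21} + \frac{64345}{\left(-220 + 95\right) \left(-21 + 29\right) - 111002} = 101194696 \cdot \frac{1}{21} + \frac{64345}{\left(-125\right) 8 - 111002} = \frac{101194696}{21} + \frac{64345}{-1000 - 111002} = \frac{101194696}{21} + \frac{64345}{-112002} = \frac{101194696}{21} + 64345 \left(- \frac{1}{112002}\right) = \frac{101194696}{21} - \frac{64345}{112002} = \frac{3778002330049}{784014}$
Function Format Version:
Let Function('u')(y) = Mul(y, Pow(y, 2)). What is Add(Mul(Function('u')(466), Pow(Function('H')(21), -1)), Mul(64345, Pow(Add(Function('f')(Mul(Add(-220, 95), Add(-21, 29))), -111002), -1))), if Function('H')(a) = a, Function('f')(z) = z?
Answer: Rational(3778002330049, 784014) ≈ 4.8188e+6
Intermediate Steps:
Function('u')(y) = Pow(y, 3)
Add(Mul(Function('u')(466), Pow(Function('H')(21), -1)), Mul(64345, Pow(Add(Function('f')(Mul(Add(-220, 95), Add(-21, 29))), -111002), -1))) = Add(Mul(Pow(466, 3), Pow(21, -1)), Mul(64345, Pow(Add(Mul(Add(-220, 95), Add(-21, 29)), -111002), -1))) = Add(Mul(101194696, Rational(1, 21)), Mul(64345, Pow(Add(Mul(-125, 8), -111002), -1))) = Add(Rational(101194696, 21), Mul(64345, Pow(Add(-1000, -111002), -1))) = Add(Rational(101194696, 21), Mul(64345, Pow(-112002, -1))) = Add(Rational(101194696, 21), Mul(64345, Rational(-1, 112002))) = Add(Rational(101194696, 21), Rational(-64345, 112002)) = Rational(3778002330049, 784014)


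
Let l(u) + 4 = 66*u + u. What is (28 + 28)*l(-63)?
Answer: -236600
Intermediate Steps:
l(u) = -4 + 67*u (l(u) = -4 + (66*u + u) = -4 + 67*u)
(28 + 28)*l(-63) = (28 + 28)*(-4 + 67*(-63)) = 56*(-4 - 4221) = 56*(-4225) = -236600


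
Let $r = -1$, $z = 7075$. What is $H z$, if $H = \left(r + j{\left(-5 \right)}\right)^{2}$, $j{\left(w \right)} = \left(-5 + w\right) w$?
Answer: $16987075$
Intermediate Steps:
$j{\left(w \right)} = w \left(-5 + w\right)$
$H = 2401$ ($H = \left(-1 - 5 \left(-5 - 5\right)\right)^{2} = \left(-1 - -50\right)^{2} = \left(-1 + 50\right)^{2} = 49^{2} = 2401$)
$H z = 2401 \cdot 7075 = 16987075$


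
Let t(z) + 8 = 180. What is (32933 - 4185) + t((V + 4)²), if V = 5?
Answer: 28920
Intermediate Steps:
t(z) = 172 (t(z) = -8 + 180 = 172)
(32933 - 4185) + t((V + 4)²) = (32933 - 4185) + 172 = 28748 + 172 = 28920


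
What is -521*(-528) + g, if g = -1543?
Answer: 273545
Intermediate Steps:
-521*(-528) + g = -521*(-528) - 1543 = 275088 - 1543 = 273545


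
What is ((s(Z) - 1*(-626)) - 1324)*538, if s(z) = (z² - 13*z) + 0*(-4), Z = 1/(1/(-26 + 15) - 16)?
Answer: -11751108980/31329 ≈ -3.7509e+5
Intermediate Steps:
Z = -11/177 (Z = 1/(1/(-11) - 16) = 1/(-1/11 - 16) = 1/(-177/11) = -11/177 ≈ -0.062147)
s(z) = z² - 13*z (s(z) = (z² - 13*z) + 0 = z² - 13*z)
((s(Z) - 1*(-626)) - 1324)*538 = ((-11*(-13 - 11/177)/177 - 1*(-626)) - 1324)*538 = ((-11/177*(-2312/177) + 626) - 1324)*538 = ((25432/31329 + 626) - 1324)*538 = (19637386/31329 - 1324)*538 = -21842210/31329*538 = -11751108980/31329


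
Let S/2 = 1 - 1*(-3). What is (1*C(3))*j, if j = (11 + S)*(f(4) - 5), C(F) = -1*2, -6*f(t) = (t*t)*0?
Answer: 190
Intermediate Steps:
f(t) = 0 (f(t) = -t*t*0/6 = -t²*0/6 = -⅙*0 = 0)
C(F) = -2
S = 8 (S = 2*(1 - 1*(-3)) = 2*(1 + 3) = 2*4 = 8)
j = -95 (j = (11 + 8)*(0 - 5) = 19*(-5) = -95)
(1*C(3))*j = (1*(-2))*(-95) = -2*(-95) = 190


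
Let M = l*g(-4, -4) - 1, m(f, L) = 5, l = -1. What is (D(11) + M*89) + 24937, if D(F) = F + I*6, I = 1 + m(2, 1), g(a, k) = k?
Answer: 25251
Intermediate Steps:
M = 3 (M = -1*(-4) - 1 = 4 - 1 = 3)
I = 6 (I = 1 + 5 = 6)
D(F) = 36 + F (D(F) = F + 6*6 = F + 36 = 36 + F)
(D(11) + M*89) + 24937 = ((36 + 11) + 3*89) + 24937 = (47 + 267) + 24937 = 314 + 24937 = 25251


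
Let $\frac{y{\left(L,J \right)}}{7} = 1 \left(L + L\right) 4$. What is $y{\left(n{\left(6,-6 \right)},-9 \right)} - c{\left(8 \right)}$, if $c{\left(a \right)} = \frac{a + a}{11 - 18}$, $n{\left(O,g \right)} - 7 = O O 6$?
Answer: $\frac{87432}{7} \approx 12490.0$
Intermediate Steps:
$n{\left(O,g \right)} = 7 + 6 O^{2}$ ($n{\left(O,g \right)} = 7 + O O 6 = 7 + O^{2} \cdot 6 = 7 + 6 O^{2}$)
$c{\left(a \right)} = - \frac{2 a}{7}$ ($c{\left(a \right)} = \frac{2 a}{-7} = 2 a \left(- \frac{1}{7}\right) = - \frac{2 a}{7}$)
$y{\left(L,J \right)} = 56 L$ ($y{\left(L,J \right)} = 7 \cdot 1 \left(L + L\right) 4 = 7 \cdot 1 \cdot 2 L 4 = 7 \cdot 2 L 4 = 7 \cdot 8 L = 56 L$)
$y{\left(n{\left(6,-6 \right)},-9 \right)} - c{\left(8 \right)} = 56 \left(7 + 6 \cdot 6^{2}\right) - \left(- \frac{2}{7}\right) 8 = 56 \left(7 + 6 \cdot 36\right) - - \frac{16}{7} = 56 \left(7 + 216\right) + \frac{16}{7} = 56 \cdot 223 + \frac{16}{7} = 12488 + \frac{16}{7} = \frac{87432}{7}$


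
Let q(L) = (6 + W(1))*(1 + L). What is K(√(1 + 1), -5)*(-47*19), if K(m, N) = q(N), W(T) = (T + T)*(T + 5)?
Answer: 64296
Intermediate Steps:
W(T) = 2*T*(5 + T) (W(T) = (2*T)*(5 + T) = 2*T*(5 + T))
q(L) = 18 + 18*L (q(L) = (6 + 2*1*(5 + 1))*(1 + L) = (6 + 2*1*6)*(1 + L) = (6 + 12)*(1 + L) = 18*(1 + L) = 18 + 18*L)
K(m, N) = 18 + 18*N
K(√(1 + 1), -5)*(-47*19) = (18 + 18*(-5))*(-47*19) = (18 - 90)*(-893) = -72*(-893) = 64296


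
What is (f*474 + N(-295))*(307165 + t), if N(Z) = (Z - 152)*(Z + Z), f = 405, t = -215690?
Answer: 41685157500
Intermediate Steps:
N(Z) = 2*Z*(-152 + Z) (N(Z) = (-152 + Z)*(2*Z) = 2*Z*(-152 + Z))
(f*474 + N(-295))*(307165 + t) = (405*474 + 2*(-295)*(-152 - 295))*(307165 - 215690) = (191970 + 2*(-295)*(-447))*91475 = (191970 + 263730)*91475 = 455700*91475 = 41685157500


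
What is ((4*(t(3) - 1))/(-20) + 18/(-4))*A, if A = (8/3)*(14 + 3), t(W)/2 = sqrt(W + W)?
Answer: -2924/15 - 272*sqrt(6)/15 ≈ -239.35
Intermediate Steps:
t(W) = 2*sqrt(2)*sqrt(W) (t(W) = 2*sqrt(W + W) = 2*sqrt(2*W) = 2*(sqrt(2)*sqrt(W)) = 2*sqrt(2)*sqrt(W))
A = 136/3 (A = (8*(1/3))*17 = (8/3)*17 = 136/3 ≈ 45.333)
((4*(t(3) - 1))/(-20) + 18/(-4))*A = ((4*(2*sqrt(2)*sqrt(3) - 1))/(-20) + 18/(-4))*(136/3) = ((4*(2*sqrt(6) - 1))*(-1/20) + 18*(-1/4))*(136/3) = ((4*(-1 + 2*sqrt(6)))*(-1/20) - 9/2)*(136/3) = ((-4 + 8*sqrt(6))*(-1/20) - 9/2)*(136/3) = ((1/5 - 2*sqrt(6)/5) - 9/2)*(136/3) = (-43/10 - 2*sqrt(6)/5)*(136/3) = -2924/15 - 272*sqrt(6)/15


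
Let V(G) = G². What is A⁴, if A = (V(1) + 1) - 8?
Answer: 1296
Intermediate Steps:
A = -6 (A = (1² + 1) - 8 = (1 + 1) - 8 = 2 - 8 = -6)
A⁴ = (-6)⁴ = 1296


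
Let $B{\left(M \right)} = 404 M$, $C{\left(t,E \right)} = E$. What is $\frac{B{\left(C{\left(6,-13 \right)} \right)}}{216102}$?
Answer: $- \frac{2626}{108051} \approx -0.024303$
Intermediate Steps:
$\frac{B{\left(C{\left(6,-13 \right)} \right)}}{216102} = \frac{404 \left(-13\right)}{216102} = \left(-5252\right) \frac{1}{216102} = - \frac{2626}{108051}$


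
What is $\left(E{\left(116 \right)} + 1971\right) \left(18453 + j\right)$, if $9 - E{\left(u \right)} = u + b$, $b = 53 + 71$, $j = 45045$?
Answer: $110486520$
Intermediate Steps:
$b = 124$
$E{\left(u \right)} = -115 - u$ ($E{\left(u \right)} = 9 - \left(u + 124\right) = 9 - \left(124 + u\right) = -115 - u$)
$\left(E{\left(116 \right)} + 1971\right) \left(18453 + j\right) = \left(\left(-115 - 116\right) + 1971\right) \left(18453 + 45045\right) = \left(\left(-115 - 116\right) + 1971\right) 63498 = \left(-231 + 1971\right) 63498 = 1740 \cdot 63498 = 110486520$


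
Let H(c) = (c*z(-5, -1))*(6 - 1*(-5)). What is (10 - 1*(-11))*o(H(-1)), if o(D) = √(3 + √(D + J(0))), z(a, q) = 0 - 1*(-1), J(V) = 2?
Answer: 21*√(3 + 3*I) ≈ 39.963 + 16.553*I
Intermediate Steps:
z(a, q) = 1 (z(a, q) = 0 + 1 = 1)
H(c) = 11*c (H(c) = (c*1)*(6 - 1*(-5)) = c*(6 + 5) = c*11 = 11*c)
o(D) = √(3 + √(2 + D)) (o(D) = √(3 + √(D + 2)) = √(3 + √(2 + D)))
(10 - 1*(-11))*o(H(-1)) = (10 - 1*(-11))*√(3 + √(2 + 11*(-1))) = (10 + 11)*√(3 + √(2 - 11)) = 21*√(3 + √(-9)) = 21*√(3 + 3*I)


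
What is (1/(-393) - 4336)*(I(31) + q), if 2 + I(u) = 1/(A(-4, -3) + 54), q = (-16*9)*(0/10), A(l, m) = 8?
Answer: 69866009/8122 ≈ 8602.1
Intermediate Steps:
q = 0 (q = -0/10 = -144*0 = 0)
I(u) = -123/62 (I(u) = -2 + 1/(8 + 54) = -2 + 1/62 = -123/62)
(1/(-393) - 4336)*(I(31) + q) = (1/(-393) - 4336)*(-123/62 + 0) = (-1/393 - 4336)*(-123/62) = -1704049/393*(-123/62) = 69866009/8122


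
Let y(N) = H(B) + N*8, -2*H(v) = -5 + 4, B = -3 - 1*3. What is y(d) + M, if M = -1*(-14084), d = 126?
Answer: 30185/2 ≈ 15093.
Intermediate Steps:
B = -6 (B = -3 - 3 = -6)
H(v) = ½ (H(v) = -(-5 + 4)/2 = -½*(-1) = ½)
y(N) = ½ + 8*N (y(N) = ½ + N*8 = ½ + 8*N)
M = 14084
y(d) + M = (½ + 8*126) + 14084 = (½ + 1008) + 14084 = 2017/2 + 14084 = 30185/2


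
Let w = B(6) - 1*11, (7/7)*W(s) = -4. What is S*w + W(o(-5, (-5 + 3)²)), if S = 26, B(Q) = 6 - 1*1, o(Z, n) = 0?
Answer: -160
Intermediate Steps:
B(Q) = 5 (B(Q) = 6 - 1 = 5)
W(s) = -4
w = -6 (w = 5 - 1*11 = 5 - 11 = -6)
S*w + W(o(-5, (-5 + 3)²)) = 26*(-6) - 4 = -156 - 4 = -160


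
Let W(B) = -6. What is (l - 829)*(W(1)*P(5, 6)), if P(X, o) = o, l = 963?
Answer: -4824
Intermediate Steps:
(l - 829)*(W(1)*P(5, 6)) = (963 - 829)*(-6*6) = 134*(-36) = -4824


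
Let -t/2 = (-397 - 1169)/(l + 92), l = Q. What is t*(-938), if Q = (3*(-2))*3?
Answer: -1468908/37 ≈ -39700.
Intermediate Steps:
Q = -18 (Q = -6*3 = -18)
l = -18
t = 1566/37 (t = -2*(-397 - 1169)/(-18 + 92) = -(-3132)/74 = -2*(-783/37) = 1566/37 ≈ 42.324)
t*(-938) = (1566/37)*(-938) = -1468908/37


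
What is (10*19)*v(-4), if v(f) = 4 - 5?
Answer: -190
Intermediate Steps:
v(f) = -1
(10*19)*v(-4) = (10*19)*(-1) = 190*(-1) = -190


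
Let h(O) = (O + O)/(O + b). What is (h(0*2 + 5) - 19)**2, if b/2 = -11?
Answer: 110889/289 ≈ 383.70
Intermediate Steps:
b = -22 (b = 2*(-11) = -22)
h(O) = 2*O/(-22 + O) (h(O) = (O + O)/(O - 22) = (2*O)/(-22 + O) = 2*O/(-22 + O))
(h(0*2 + 5) - 19)**2 = (2*(0*2 + 5)/(-22 + (0*2 + 5)) - 19)**2 = (2*(0 + 5)/(-22 + (0 + 5)) - 19)**2 = (2*5/(-22 + 5) - 19)**2 = (2*5/(-17) - 19)**2 = (2*5*(-1/17) - 19)**2 = (-10/17 - 19)**2 = (-333/17)**2 = 110889/289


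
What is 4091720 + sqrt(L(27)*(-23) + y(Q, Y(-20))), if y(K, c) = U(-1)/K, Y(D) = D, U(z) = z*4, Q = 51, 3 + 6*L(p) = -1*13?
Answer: 4091720 + 2*sqrt(39831)/51 ≈ 4.0917e+6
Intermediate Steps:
L(p) = -8/3 (L(p) = -1/2 + (-1*13)/6 = -1/2 + (1/6)*(-13) = -1/2 - 13/6 = -8/3)
U(z) = 4*z
y(K, c) = -4/K (y(K, c) = (4*(-1))/K = -4/K)
4091720 + sqrt(L(27)*(-23) + y(Q, Y(-20))) = 4091720 + sqrt(-8/3*(-23) - 4/51) = 4091720 + sqrt(184/3 - 4*1/51) = 4091720 + sqrt(184/3 - 4/51) = 4091720 + sqrt(3124/51) = 4091720 + 2*sqrt(39831)/51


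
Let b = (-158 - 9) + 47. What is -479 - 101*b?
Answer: 11641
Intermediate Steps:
b = -120 (b = -167 + 47 = -120)
-479 - 101*b = -479 - 101*(-120) = -479 + 12120 = 11641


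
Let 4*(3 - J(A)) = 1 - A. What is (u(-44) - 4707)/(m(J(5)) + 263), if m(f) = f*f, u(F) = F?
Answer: -4751/279 ≈ -17.029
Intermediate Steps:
J(A) = 11/4 + A/4 (J(A) = 3 - (1 - A)/4 = 3 + (-¼ + A/4) = 11/4 + A/4)
m(f) = f²
(u(-44) - 4707)/(m(J(5)) + 263) = (-44 - 4707)/((11/4 + (¼)*5)² + 263) = -4751/((11/4 + 5/4)² + 263) = -4751/(4² + 263) = -4751/(16 + 263) = -4751/279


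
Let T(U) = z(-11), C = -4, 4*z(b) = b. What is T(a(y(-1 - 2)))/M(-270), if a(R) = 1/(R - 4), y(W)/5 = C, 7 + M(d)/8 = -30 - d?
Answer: -11/7456 ≈ -0.0014753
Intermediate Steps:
z(b) = b/4
M(d) = -296 - 8*d (M(d) = -56 + 8*(-30 - d) = -56 + (-240 - 8*d) = -296 - 8*d)
y(W) = -20 (y(W) = 5*(-4) = -20)
a(R) = 1/(-4 + R)
T(U) = -11/4 (T(U) = (¼)*(-11) = -11/4)
T(a(y(-1 - 2)))/M(-270) = -11/(4*(-296 - 8*(-270))) = -11/(4*(-296 + 2160)) = -11/4/1864 = -11/4*1/1864 = -11/7456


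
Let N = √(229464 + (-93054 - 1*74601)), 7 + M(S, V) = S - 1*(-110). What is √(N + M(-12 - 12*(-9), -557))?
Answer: √(199 + √61809) ≈ 21.157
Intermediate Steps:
M(S, V) = 103 + S (M(S, V) = -7 + (S - 1*(-110)) = -7 + (S + 110) = -7 + (110 + S) = 103 + S)
N = √61809 (N = √(229464 + (-93054 - 74601)) = √(229464 - 167655) = √61809 ≈ 248.61)
√(N + M(-12 - 12*(-9), -557)) = √(√61809 + (103 + (-12 - 12*(-9)))) = √(√61809 + (103 + (-12 + 108))) = √(√61809 + (103 + 96)) = √(√61809 + 199) = √(199 + √61809)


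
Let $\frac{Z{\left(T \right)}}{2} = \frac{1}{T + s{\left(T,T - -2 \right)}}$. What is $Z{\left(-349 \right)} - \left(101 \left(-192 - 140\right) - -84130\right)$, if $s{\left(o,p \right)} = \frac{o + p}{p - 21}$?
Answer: $- \frac{807898358}{15967} \approx -50598.0$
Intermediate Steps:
$s{\left(o,p \right)} = \frac{o + p}{-21 + p}$
$Z{\left(T \right)} = \frac{2}{T + \frac{2 + 2 T}{-19 + T}}$ ($Z{\left(T \right)} = \frac{2}{T + \frac{T + \left(T - -2\right)}{-21 + \left(T - -2\right)}} = \frac{2}{T + \frac{T + \left(T + 2\right)}{-21 + \left(T + 2\right)}} = \frac{2}{T + \frac{T + \left(2 + T\right)}{-21 + \left(2 + T\right)}} = \frac{2}{T + \frac{2 + 2 T}{-19 + T}}$)
$Z{\left(-349 \right)} - \left(101 \left(-192 - 140\right) - -84130\right) = \frac{2 \left(-19 - 349\right)}{2 + \left(-349\right)^{2} - -5933} - \left(101 \left(-192 - 140\right) - -84130\right) = 2 \frac{1}{2 + 121801 + 5933} \left(-368\right) - \left(101 \left(-332\right) + 84130\right) = 2 \cdot \frac{1}{127736} \left(-368\right) - \left(-33532 + 84130\right) = 2 \cdot \frac{1}{127736} \left(-368\right) - 50598 = - \frac{92}{15967} - 50598 = - \frac{807898358}{15967}$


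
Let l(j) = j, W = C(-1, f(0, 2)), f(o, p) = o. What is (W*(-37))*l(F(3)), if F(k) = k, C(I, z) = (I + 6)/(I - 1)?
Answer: 555/2 ≈ 277.50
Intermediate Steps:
C(I, z) = (6 + I)/(-1 + I)
W = -5/2 (W = (6 - 1)/(-1 - 1) = 5/(-2) = -½*5 = -5/2 ≈ -2.5000)
(W*(-37))*l(F(3)) = -5/2*(-37)*3 = (185/2)*3 = 555/2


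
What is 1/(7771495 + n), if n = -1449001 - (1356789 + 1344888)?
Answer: 1/3620817 ≈ 2.7618e-7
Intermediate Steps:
n = -4150678 (n = -1449001 - 1*2701677 = -1449001 - 2701677 = -4150678)
1/(7771495 + n) = 1/(7771495 - 4150678) = 1/3620817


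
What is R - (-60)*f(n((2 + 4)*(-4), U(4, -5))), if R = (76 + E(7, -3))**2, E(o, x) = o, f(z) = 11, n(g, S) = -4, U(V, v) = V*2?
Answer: 7549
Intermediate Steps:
U(V, v) = 2*V
R = 6889 (R = (76 + 7)**2 = 83**2 = 6889)
R - (-60)*f(n((2 + 4)*(-4), U(4, -5))) = 6889 - (-60)*11 = 6889 - 1*(-660) = 6889 + 660 = 7549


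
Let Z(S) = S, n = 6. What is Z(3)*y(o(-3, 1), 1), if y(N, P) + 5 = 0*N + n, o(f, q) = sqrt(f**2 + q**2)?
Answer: 3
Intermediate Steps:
y(N, P) = 1 (y(N, P) = -5 + (0*N + 6) = -5 + (0 + 6) = -5 + 6 = 1)
Z(3)*y(o(-3, 1), 1) = 3*1 = 3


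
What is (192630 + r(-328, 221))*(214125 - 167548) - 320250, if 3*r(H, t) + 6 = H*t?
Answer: 23538868742/3 ≈ 7.8463e+9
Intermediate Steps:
r(H, t) = -2 + H*t/3 (r(H, t) = -2 + (H*t)/3 = -2 + H*t/3)
(192630 + r(-328, 221))*(214125 - 167548) - 320250 = (192630 + (-2 + (⅓)*(-328)*221))*(214125 - 167548) - 320250 = (192630 + (-2 - 72488/3))*46577 - 320250 = (192630 - 72494/3)*46577 - 320250 = (505396/3)*46577 - 320250 = 23539829492/3 - 320250 = 23538868742/3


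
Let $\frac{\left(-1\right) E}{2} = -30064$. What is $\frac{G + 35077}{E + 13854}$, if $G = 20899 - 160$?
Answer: $\frac{27908}{36991} \approx 0.75445$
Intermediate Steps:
$E = 60128$ ($E = \left(-2\right) \left(-30064\right) = 60128$)
$G = 20739$ ($G = 20899 - 160 = 20739$)
$\frac{G + 35077}{E + 13854} = \frac{20739 + 35077}{60128 + 13854} = \frac{55816}{73982} = 55816 \cdot \frac{1}{73982} = \frac{27908}{36991}$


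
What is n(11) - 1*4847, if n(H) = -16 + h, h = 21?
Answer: -4842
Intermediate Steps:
n(H) = 5 (n(H) = -16 + 21 = 5)
n(11) - 1*4847 = 5 - 1*4847 = 5 - 4847 = -4842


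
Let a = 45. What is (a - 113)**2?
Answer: 4624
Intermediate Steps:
(a - 113)**2 = (45 - 113)**2 = (-68)**2 = 4624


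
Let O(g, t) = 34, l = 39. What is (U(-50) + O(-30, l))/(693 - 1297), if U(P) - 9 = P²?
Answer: -2543/604 ≈ -4.2103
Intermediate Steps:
U(P) = 9 + P²
(U(-50) + O(-30, l))/(693 - 1297) = ((9 + (-50)²) + 34)/(693 - 1297) = ((9 + 2500) + 34)/(-604) = (2509 + 34)*(-1/604) = 2543*(-1/604) = -2543/604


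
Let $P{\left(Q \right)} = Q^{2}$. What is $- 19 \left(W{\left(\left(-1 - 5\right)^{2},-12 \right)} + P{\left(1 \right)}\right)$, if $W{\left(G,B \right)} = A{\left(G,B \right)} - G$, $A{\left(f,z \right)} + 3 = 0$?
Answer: $722$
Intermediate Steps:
$A{\left(f,z \right)} = -3$ ($A{\left(f,z \right)} = -3 + 0 = -3$)
$W{\left(G,B \right)} = -3 - G$
$- 19 \left(W{\left(\left(-1 - 5\right)^{2},-12 \right)} + P{\left(1 \right)}\right) = - 19 \left(\left(-3 - \left(-1 - 5\right)^{2}\right) + 1^{2}\right) = - 19 \left(\left(-3 - \left(-6\right)^{2}\right) + 1\right) = - 19 \left(\left(-3 - 36\right) + 1\right) = - 19 \left(-39 + 1\right) = \left(-19\right) \left(-38\right) = 722$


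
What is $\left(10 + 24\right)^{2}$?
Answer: $1156$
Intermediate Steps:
$\left(10 + 24\right)^{2} = 34^{2} = 1156$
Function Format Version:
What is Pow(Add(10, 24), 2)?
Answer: 1156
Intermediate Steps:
Pow(Add(10, 24), 2) = Pow(34, 2) = 1156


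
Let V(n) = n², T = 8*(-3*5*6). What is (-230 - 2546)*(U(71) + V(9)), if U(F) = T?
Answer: 1773864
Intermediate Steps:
T = -720 (T = 8*(-15*6) = 8*(-90) = -720)
U(F) = -720
(-230 - 2546)*(U(71) + V(9)) = (-230 - 2546)*(-720 + 9²) = -2776*(-720 + 81) = -2776*(-639) = 1773864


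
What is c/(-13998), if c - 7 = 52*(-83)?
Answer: 4309/13998 ≈ 0.30783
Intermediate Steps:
c = -4309 (c = 7 + 52*(-83) = 7 - 4316 = -4309)
c/(-13998) = -4309/(-13998) = -4309*(-1/13998) = 4309/13998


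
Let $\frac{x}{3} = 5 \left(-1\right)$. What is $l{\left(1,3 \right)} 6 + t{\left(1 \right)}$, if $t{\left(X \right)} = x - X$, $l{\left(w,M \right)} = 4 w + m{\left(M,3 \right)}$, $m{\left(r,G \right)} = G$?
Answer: $26$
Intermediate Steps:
$x = -15$ ($x = 3 \cdot 5 \left(-1\right) = 3 \left(-5\right) = -15$)
$l{\left(w,M \right)} = 3 + 4 w$ ($l{\left(w,M \right)} = 4 w + 3 = 3 + 4 w$)
$t{\left(X \right)} = -15 - X$
$l{\left(1,3 \right)} 6 + t{\left(1 \right)} = \left(3 + 4 \cdot 1\right) 6 - 16 = \left(3 + 4\right) 6 - 16 = 7 \cdot 6 - 16 = 42 - 16 = 26$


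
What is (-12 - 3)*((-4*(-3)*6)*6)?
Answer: -6480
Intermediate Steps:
(-12 - 3)*((-4*(-3)*6)*6) = -15*12*6*6 = -1080*6 = -15*432 = -6480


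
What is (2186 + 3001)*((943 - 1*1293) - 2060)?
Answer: -12500670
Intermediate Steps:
(2186 + 3001)*((943 - 1*1293) - 2060) = 5187*((943 - 1293) - 2060) = 5187*(-350 - 2060) = 5187*(-2410) = -12500670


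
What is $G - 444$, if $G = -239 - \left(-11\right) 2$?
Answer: $-661$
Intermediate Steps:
$G = -217$ ($G = -239 - -22 = -239 + 22 = -217$)
$G - 444 = -217 - 444 = -661$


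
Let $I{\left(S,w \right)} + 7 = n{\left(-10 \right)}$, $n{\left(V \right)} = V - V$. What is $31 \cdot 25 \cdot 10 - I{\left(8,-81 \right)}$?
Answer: $7757$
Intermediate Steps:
$n{\left(V \right)} = 0$
$I{\left(S,w \right)} = -7$ ($I{\left(S,w \right)} = -7 + 0 = -7$)
$31 \cdot 25 \cdot 10 - I{\left(8,-81 \right)} = 31 \cdot 25 \cdot 10 - -7 = 775 \cdot 10 + 7 = 7750 + 7 = 7757$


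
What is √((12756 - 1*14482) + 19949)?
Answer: √18223 ≈ 134.99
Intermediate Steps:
√((12756 - 1*14482) + 19949) = √((12756 - 14482) + 19949) = √(-1726 + 19949) = √18223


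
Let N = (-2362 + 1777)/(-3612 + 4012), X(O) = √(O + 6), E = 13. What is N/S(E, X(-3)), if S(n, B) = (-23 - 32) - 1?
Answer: 117/4480 ≈ 0.026116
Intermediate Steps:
X(O) = √(6 + O)
S(n, B) = -56 (S(n, B) = -55 - 1 = -56)
N = -117/80 (N = -585/400 = -585*1/400 = -117/80 ≈ -1.4625)
N/S(E, X(-3)) = -117/80/(-56) = -117/80*(-1/56) = 117/4480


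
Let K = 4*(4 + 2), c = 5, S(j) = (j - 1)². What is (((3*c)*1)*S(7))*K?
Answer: 12960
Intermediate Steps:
S(j) = (-1 + j)²
K = 24 (K = 4*6 = 24)
(((3*c)*1)*S(7))*K = (((3*5)*1)*(-1 + 7)²)*24 = ((15*1)*6²)*24 = (15*36)*24 = 540*24 = 12960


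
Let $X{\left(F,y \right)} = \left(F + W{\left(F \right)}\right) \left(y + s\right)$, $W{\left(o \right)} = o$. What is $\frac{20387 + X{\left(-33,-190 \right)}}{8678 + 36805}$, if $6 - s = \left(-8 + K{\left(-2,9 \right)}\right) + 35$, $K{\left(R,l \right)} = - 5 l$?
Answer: $\frac{31343}{45483} \approx 0.68911$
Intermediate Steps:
$s = 24$ ($s = 6 - \left(\left(-8 - 45\right) + 35\right) = 6 - \left(-53 + 35\right) = 6 - -18 = 6 + 18 = 24$)
$X{\left(F,y \right)} = 2 F \left(24 + y\right)$ ($X{\left(F,y \right)} = \left(F + F\right) \left(y + 24\right) = 2 F \left(24 + y\right)$)
$\frac{20387 + X{\left(-33,-190 \right)}}{8678 + 36805} = \frac{20387 + 2 \left(-33\right) \left(24 - 190\right)}{8678 + 36805} = \frac{20387 + 2 \left(-33\right) \left(-166\right)}{45483} = \left(20387 + 10956\right) \frac{1}{45483} = 31343 \cdot \frac{1}{45483} = \frac{31343}{45483}$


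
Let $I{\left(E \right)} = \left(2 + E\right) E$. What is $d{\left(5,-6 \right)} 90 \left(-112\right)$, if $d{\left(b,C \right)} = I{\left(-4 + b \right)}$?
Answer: $-30240$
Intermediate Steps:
$I{\left(E \right)} = E \left(2 + E\right)$
$d{\left(b,C \right)} = \left(-4 + b\right) \left(-2 + b\right)$ ($d{\left(b,C \right)} = \left(-4 + b\right) \left(2 + \left(-4 + b\right)\right) = \left(-4 + b\right) \left(-2 + b\right)$)
$d{\left(5,-6 \right)} 90 \left(-112\right) = \left(-4 + 5\right) \left(-2 + 5\right) 90 \left(-112\right) = 1 \cdot 3 \cdot 90 \left(-112\right) = 3 \cdot 90 \left(-112\right) = 270 \left(-112\right) = -30240$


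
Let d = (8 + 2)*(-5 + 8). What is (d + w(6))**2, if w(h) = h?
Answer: 1296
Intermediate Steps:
d = 30 (d = 10*3 = 30)
(d + w(6))**2 = (30 + 6)**2 = 36**2 = 1296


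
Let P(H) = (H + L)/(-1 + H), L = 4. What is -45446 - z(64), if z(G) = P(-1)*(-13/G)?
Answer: -5817127/128 ≈ -45446.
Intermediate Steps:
P(H) = (4 + H)/(-1 + H) (P(H) = (H + 4)/(-1 + H) = (4 + H)/(-1 + H))
z(G) = 39/(2*G) (z(G) = ((4 - 1)/(-1 - 1))*(-13/G) = (3/(-2))*(-13/G) = (-½*3)*(-13/G) = -(-39)/(2*G) = 39/(2*G))
-45446 - z(64) = -45446 - 39/(2*64) = -45446 - 1*39/128 = -45446 - 39/128 = -5817127/128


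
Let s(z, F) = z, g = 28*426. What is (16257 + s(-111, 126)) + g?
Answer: 28074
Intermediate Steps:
g = 11928
(16257 + s(-111, 126)) + g = (16257 - 111) + 11928 = 16146 + 11928 = 28074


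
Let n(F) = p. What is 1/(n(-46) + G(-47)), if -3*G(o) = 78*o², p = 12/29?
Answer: -29/1665574 ≈ -1.7411e-5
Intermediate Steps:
p = 12/29 (p = 12*(1/29) = 12/29 ≈ 0.41379)
n(F) = 12/29
G(o) = -26*o²
1/(n(-46) + G(-47)) = 1/(12/29 - 26*(-47)²) = 1/(12/29 - 26*2209) = 1/(12/29 - 57434) = 1/(-1665574/29) = -29/1665574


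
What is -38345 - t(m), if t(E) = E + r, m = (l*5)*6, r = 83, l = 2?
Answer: -38488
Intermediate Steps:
m = 60 (m = (2*5)*6 = 10*6 = 60)
t(E) = 83 + E (t(E) = E + 83 = 83 + E)
-38345 - t(m) = -38345 - (83 + 60) = -38345 - 1*143 = -38345 - 143 = -38488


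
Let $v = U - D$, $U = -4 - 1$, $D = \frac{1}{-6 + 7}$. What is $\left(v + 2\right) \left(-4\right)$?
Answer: $16$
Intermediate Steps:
$D = 1$ ($D = 1^{-1} = 1$)
$U = -5$ ($U = -4 - 1 = -5$)
$v = -6$ ($v = -5 - 1 = -6$)
$\left(v + 2\right) \left(-4\right) = \left(-6 + 2\right) \left(-4\right) = \left(-4\right) \left(-4\right) = 16$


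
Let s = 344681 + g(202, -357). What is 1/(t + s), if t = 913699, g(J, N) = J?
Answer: 1/1258582 ≈ 7.9454e-7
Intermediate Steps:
s = 344883 (s = 344681 + 202 = 344883)
1/(t + s) = 1/(913699 + 344883) = 1/1258582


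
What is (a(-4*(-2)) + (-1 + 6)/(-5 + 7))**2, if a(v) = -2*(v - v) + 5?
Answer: 225/4 ≈ 56.250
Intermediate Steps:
a(v) = 5 (a(v) = -2*0 + 5 = 0 + 5 = 5)
(a(-4*(-2)) + (-1 + 6)/(-5 + 7))**2 = (5 + (-1 + 6)/(-5 + 7))**2 = (5 + 5/2)**2 = (15/2)**2 = 225/4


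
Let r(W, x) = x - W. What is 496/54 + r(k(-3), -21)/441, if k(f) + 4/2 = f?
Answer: 12104/1323 ≈ 9.1489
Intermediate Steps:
k(f) = -2 + f
496/54 + r(k(-3), -21)/441 = 496/54 + (-21 - (-2 - 3))/441 = 496*(1/54) + (-21 - 1*(-5))*(1/441) = 248/27 + (-21 + 5)*(1/441) = 248/27 - 16*1/441 = 248/27 - 16/441 = 12104/1323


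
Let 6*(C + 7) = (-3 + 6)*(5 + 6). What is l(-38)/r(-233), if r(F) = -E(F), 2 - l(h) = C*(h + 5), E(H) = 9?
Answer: 95/18 ≈ 5.2778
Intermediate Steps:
C = -3/2 (C = -7 + ((-3 + 6)*(5 + 6))/6 = -7 + (3*11)/6 = -7 + (1/6)*33 = -7 + 11/2 = -3/2 ≈ -1.5000)
l(h) = 19/2 + 3*h/2 (l(h) = 2 - (-3)*(h + 5)/2 = 2 - (-3)*(5 + h)/2 = 2 - (-15/2 - 3*h/2) = 2 + (15/2 + 3*h/2) = 19/2 + 3*h/2)
r(F) = -9 (r(F) = -1*9 = -9)
l(-38)/r(-233) = (19/2 + (3/2)*(-38))/(-9) = (19/2 - 57)*(-1/9) = -95/2*(-1/9) = 95/18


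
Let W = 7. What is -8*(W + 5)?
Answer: -96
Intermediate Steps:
-8*(W + 5) = -8*(7 + 5) = -8*12 = -96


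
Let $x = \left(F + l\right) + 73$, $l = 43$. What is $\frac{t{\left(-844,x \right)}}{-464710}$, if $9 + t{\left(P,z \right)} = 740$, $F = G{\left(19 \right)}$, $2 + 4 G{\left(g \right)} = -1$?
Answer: $- \frac{731}{464710} \approx -0.001573$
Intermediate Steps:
$G{\left(g \right)} = - \frac{3}{4}$ ($G{\left(g \right)} = - \frac{1}{2} + \frac{1}{4} \left(-1\right) = - \frac{1}{2} - \frac{1}{4} = - \frac{3}{4}$)
$F = - \frac{3}{4} \approx -0.75$
$x = \frac{461}{4}$ ($x = \left(- \frac{3}{4} + 43\right) + 73 = \frac{169}{4} + 73 = \frac{461}{4} \approx 115.25$)
$t{\left(P,z \right)} = 731$ ($t{\left(P,z \right)} = -9 + 740 = 731$)
$\frac{t{\left(-844,x \right)}}{-464710} = \frac{731}{-464710} = 731 \left(- \frac{1}{464710}\right) = - \frac{731}{464710}$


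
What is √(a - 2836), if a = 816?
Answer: 2*I*√505 ≈ 44.944*I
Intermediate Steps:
√(a - 2836) = √(816 - 2836) = √(-2020) = 2*I*√505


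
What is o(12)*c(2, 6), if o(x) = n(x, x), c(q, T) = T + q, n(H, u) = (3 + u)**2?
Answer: 1800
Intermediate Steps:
o(x) = (3 + x)**2
o(12)*c(2, 6) = (3 + 12)**2*(6 + 2) = 15**2*8 = 225*8 = 1800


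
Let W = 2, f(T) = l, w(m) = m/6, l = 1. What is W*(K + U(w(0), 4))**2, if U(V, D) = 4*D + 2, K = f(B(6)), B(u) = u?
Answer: 722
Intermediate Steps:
w(m) = m/6 (w(m) = m*(1/6) = m/6)
f(T) = 1
K = 1
U(V, D) = 2 + 4*D
W*(K + U(w(0), 4))**2 = 2*(1 + (2 + 4*4))**2 = 2*(1 + (2 + 16))**2 = 2*(1 + 18)**2 = 2*19**2 = 2*361 = 722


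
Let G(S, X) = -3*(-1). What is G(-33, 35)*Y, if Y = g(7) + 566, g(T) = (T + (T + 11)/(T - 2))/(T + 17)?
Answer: 67973/40 ≈ 1699.3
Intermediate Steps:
g(T) = (T + (11 + T)/(-2 + T))/(17 + T)
G(S, X) = 3
Y = 67973/120 (Y = (11 + 7² - 1*7)/(-34 + 7² + 15*7) + 566 = (11 + 49 - 7)/(-34 + 49 + 105) + 566 = 53/120 + 566 = 67973/120 ≈ 566.44)
G(-33, 35)*Y = 3*(67973/120) = 67973/40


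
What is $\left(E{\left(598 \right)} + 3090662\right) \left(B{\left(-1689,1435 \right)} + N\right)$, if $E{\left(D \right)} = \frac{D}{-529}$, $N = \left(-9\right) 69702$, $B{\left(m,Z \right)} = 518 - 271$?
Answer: $- \frac{44575467449200}{23} \approx -1.9381 \cdot 10^{12}$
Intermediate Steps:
$B{\left(m,Z \right)} = 247$
$N = -627318$
$E{\left(D \right)} = - \frac{D}{529}$ ($E{\left(D \right)} = D \left(- \frac{1}{529}\right) = - \frac{D}{529}$)
$\left(E{\left(598 \right)} + 3090662\right) \left(B{\left(-1689,1435 \right)} + N\right) = \left(\left(- \frac{1}{529}\right) 598 + 3090662\right) \left(247 - 627318\right) = \left(- \frac{26}{23} + 3090662\right) \left(-627071\right) = \frac{71085200}{23} \left(-627071\right) = - \frac{44575467449200}{23}$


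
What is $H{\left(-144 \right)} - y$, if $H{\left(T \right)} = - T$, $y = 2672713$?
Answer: $-2672569$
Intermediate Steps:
$H{\left(-144 \right)} - y = \left(-1\right) \left(-144\right) - 2672713 = 144 - 2672713 = -2672569$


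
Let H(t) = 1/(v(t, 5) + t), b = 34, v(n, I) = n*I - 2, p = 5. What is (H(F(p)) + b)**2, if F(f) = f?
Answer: 908209/784 ≈ 1158.4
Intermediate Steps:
v(n, I) = -2 + I*n (v(n, I) = I*n - 2 = -2 + I*n)
H(t) = 1/(-2 + 6*t) (H(t) = 1/((-2 + 5*t) + t) = 1/(-2 + 6*t))
(H(F(p)) + b)**2 = (1/(2*(-1 + 3*5)) + 34)**2 = (1/(2*(-1 + 15)) + 34)**2 = ((1/2)/14 + 34)**2 = ((1/2)*(1/14) + 34)**2 = (1/28 + 34)**2 = (953/28)**2 = 908209/784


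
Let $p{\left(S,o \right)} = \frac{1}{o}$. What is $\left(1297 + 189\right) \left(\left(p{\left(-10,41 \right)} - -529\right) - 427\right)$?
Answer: $\frac{6215938}{41} \approx 1.5161 \cdot 10^{5}$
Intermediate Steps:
$\left(1297 + 189\right) \left(\left(p{\left(-10,41 \right)} - -529\right) - 427\right) = \left(1297 + 189\right) \left(\left(\frac{1}{41} - -529\right) - 427\right) = 1486 \left(\left(\frac{1}{41} + 529\right) - 427\right) = 1486 \left(\frac{21690}{41} - 427\right) = 1486 \cdot \frac{4183}{41} = \frac{6215938}{41}$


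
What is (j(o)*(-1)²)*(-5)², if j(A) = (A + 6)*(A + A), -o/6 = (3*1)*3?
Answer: 129600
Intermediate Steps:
o = -54 (o = -6*3*1*3 = -18*3 = -6*9 = -54)
j(A) = 2*A*(6 + A) (j(A) = (6 + A)*(2*A) = 2*A*(6 + A))
(j(o)*(-1)²)*(-5)² = ((2*(-54)*(6 - 54))*(-1)²)*(-5)² = ((2*(-54)*(-48))*1)*25 = (5184*1)*25 = 5184*25 = 129600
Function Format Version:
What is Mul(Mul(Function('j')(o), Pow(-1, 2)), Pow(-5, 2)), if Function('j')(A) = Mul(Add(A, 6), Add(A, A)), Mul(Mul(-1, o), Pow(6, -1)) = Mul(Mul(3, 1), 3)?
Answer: 129600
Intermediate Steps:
o = -54 (o = Mul(-6, Mul(Mul(3, 1), 3)) = Mul(-6, Mul(3, 3)) = Mul(-6, 9) = -54)
Function('j')(A) = Mul(2, A, Add(6, A)) (Function('j')(A) = Mul(Add(6, A), Mul(2, A)) = Mul(2, A, Add(6, A)))
Mul(Mul(Function('j')(o), Pow(-1, 2)), Pow(-5, 2)) = Mul(Mul(Mul(2, -54, Add(6, -54)), Pow(-1, 2)), Pow(-5, 2)) = Mul(Mul(Mul(2, -54, -48), 1), 25) = Mul(Mul(5184, 1), 25) = Mul(5184, 25) = 129600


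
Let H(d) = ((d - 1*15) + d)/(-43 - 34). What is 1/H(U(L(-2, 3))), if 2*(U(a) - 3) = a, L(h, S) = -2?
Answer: 7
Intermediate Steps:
U(a) = 3 + a/2
H(d) = 15/77 - 2*d/77 (H(d) = ((d - 15) + d)/(-77) = ((-15 + d) + d)*(-1/77) = (-15 + 2*d)*(-1/77) = 15/77 - 2*d/77)
1/H(U(L(-2, 3))) = 1/(15/77 - 2*(3 + (½)*(-2))/77) = 1/(15/77 - 2*(3 - 1)/77) = 1/(15/77 - 2/77*2) = 1/(15/77 - 4/77) = 1/(⅐) = 7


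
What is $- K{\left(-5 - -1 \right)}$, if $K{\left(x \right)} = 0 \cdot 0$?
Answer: $0$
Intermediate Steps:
$K{\left(x \right)} = 0$
$- K{\left(-5 - -1 \right)} = \left(-1\right) 0 = 0$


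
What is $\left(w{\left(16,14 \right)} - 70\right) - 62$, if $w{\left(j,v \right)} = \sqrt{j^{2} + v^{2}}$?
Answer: $-132 + 2 \sqrt{113} \approx -110.74$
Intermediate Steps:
$\left(w{\left(16,14 \right)} - 70\right) - 62 = \left(\sqrt{16^{2} + 14^{2}} - 70\right) - 62 = \left(\sqrt{256 + 196} - 70\right) + \left(-141 + 79\right) = \left(\sqrt{452} - 70\right) - 62 = \left(2 \sqrt{113} - 70\right) - 62 = \left(-70 + 2 \sqrt{113}\right) - 62 = -132 + 2 \sqrt{113}$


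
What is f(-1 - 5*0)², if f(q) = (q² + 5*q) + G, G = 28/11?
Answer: 256/121 ≈ 2.1157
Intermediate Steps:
G = 28/11 (G = 28*(1/11) = 28/11 ≈ 2.5455)
f(q) = 28/11 + q² + 5*q (f(q) = (q² + 5*q) + 28/11 = 28/11 + q² + 5*q)
f(-1 - 5*0)² = (28/11 + (-1 - 5*0)² + 5*(-1 - 5*0))² = (28/11 + (-1 + 0)² + 5*(-1 + 0))² = (28/11 + (-1)² + 5*(-1))² = (28/11 + 1 - 5)² = (-16/11)² = 256/121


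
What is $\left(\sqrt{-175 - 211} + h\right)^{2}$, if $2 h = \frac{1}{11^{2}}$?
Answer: $- \frac{22605703}{58564} + \frac{i \sqrt{386}}{121} \approx -386.0 + 0.16237 i$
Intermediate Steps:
$h = \frac{1}{242}$ ($h = \frac{1}{2 \cdot 11^{2}} = \frac{1}{2 \cdot 121} = \frac{1}{2} \cdot \frac{1}{121} = \frac{1}{242} \approx 0.0041322$)
$\left(\sqrt{-175 - 211} + h\right)^{2} = \left(\sqrt{-175 - 211} + \frac{1}{242}\right)^{2} = \left(\sqrt{-386} + \frac{1}{242}\right)^{2} = \left(i \sqrt{386} + \frac{1}{242}\right)^{2} = \left(\frac{1}{242} + i \sqrt{386}\right)^{2}$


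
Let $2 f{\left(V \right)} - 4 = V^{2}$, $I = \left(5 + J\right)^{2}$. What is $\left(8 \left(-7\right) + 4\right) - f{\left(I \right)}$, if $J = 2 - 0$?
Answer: $- \frac{2509}{2} \approx -1254.5$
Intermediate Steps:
$J = 2$ ($J = 2 + 0 = 2$)
$I = 49$ ($I = \left(5 + 2\right)^{2} = 7^{2} = 49$)
$f{\left(V \right)} = 2 + \frac{V^{2}}{2}$
$\left(8 \left(-7\right) + 4\right) - f{\left(I \right)} = \left(8 \left(-7\right) + 4\right) - \left(2 + \frac{49^{2}}{2}\right) = \left(-56 + 4\right) - \left(2 + \frac{1}{2} \cdot 2401\right) = -52 - \left(2 + \frac{2401}{2}\right) = -52 - \frac{2405}{2} = - \frac{2509}{2}$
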